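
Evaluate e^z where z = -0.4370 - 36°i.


e^-0.4370 = 0.6460
cos(-36°) = 0.809
sin(-36°) = -0.5878
Real = 0.6460*0.809 = 0.5226
Imag = 0.6460*(-0.5878) = -0.3797

0.5226 - 0.3797i


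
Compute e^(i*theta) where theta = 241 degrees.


cos(241°) = -0.4848
sin(241°) = -0.8746

e^(i*241°) = -0.4848 - 0.8746i


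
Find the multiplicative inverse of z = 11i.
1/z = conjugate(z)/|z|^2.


|z|^2 = 0+121 = 121
1/z = (0 - 11i)/121

1/z = 0 - 0.0909i


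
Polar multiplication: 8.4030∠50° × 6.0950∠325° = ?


r = 8.4030 * 6.0950 = 51.2163
theta = 50° + 325° = 375° = 15° (mod 360)

51.2163 cis(15°)


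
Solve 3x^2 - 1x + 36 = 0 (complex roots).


disc = (-1)^2 - 4*3*36 = 1 - 432 = -431
sqrt(|disc|) = sqrt(431) = 20.7605
Real part = 1/(2*3) = 0.1667
Imag part = 20.7605/(2*3) = 3.4601

0.1667 ± 3.4601i


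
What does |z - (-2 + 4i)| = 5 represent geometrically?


|z - z0| = r is a circle with center z0 and radius r.
Center = (-2, 4), radius = 5

Circle with center (-2, 4) and radius 5


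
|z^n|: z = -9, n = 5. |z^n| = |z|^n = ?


|z| = sqrt(81+0) = sqrt(81) = 9
|z^5| = |z|^5 = 9^5 = 59049

|z^5| = 59049


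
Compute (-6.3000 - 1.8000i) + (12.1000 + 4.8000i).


Real: -6.3 + 12.1 = 5.8
Imag: -1.8 + 4.8 = 3

5.8000 + 3.0000i


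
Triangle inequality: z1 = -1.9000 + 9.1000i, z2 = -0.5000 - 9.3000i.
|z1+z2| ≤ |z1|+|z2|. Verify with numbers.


|z1| = sqrt((-1.9)^2 + 9.1^2) = sqrt(86.42) = 9.2962
|z2| = sqrt((-0.5)^2 + (-9.3)^2) = sqrt(86.74) = 9.3134
z1+z2 = -2.4000 - 0.2000i
|z1+z2| = sqrt(5.8) = 2.4083
|z1|+|z2| = 9.2962 + 9.3134 = 18.6096

|z1+z2| = 2.4083 ≤ |z1|+|z2| = 18.6096 (verified)


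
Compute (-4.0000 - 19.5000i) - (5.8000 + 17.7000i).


Real: -4 - 5.8 = -9.8
Imag: -19.5 - 17.7 = -37.2

-9.8000 - 37.2000i


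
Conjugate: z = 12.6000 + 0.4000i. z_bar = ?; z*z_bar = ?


z_bar = 12.6000 - 0.4000i
z*z_bar = 12.6^2 + 0.4^2 = 158.76 + 0.16 = 158.92

z_bar = 12.6000 - 0.4000i, z*z_bar = 158.92


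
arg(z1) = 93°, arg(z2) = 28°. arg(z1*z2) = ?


arg(z1*z2) = 93° + 28° = 121°
Normalized to (-180°, 180°]: 121°

121°


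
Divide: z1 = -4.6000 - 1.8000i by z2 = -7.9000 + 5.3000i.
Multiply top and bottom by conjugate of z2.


Conjugate of z2 = -7.9000 - 5.3000i
Numerator: (-4.6000 - 1.8000i)(-7.9000 - 5.3000i) = 26.8000 + 38.6000i
Denominator: (-7.9)^2 + 5.3^2 = 90.5
Result = (26.8000 + 38.6000i)/90.5

0.2961 + 0.4265i


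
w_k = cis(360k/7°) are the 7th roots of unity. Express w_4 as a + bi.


Angle = 360*4/7 = 205.7143°
a = cos(205.7143°) = -0.9010
b = sin(205.7143°) = -0.4339

-0.9010 - 0.4339i


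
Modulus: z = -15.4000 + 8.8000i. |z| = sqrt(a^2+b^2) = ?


|z| = sqrt((-15.4)^2 + 8.8^2) = sqrt(237.16 + 77.44) = sqrt(314.6) = 17.7370

|z| = 17.7370


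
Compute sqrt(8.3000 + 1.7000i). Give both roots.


|z| = sqrt(68.89+2.89) = 8.4723
sqrt((|z|+a)/2) = sqrt((8.4723+8.3)/2) = sqrt(8.3862) = 2.8959
sqrt((|z|-a)/2) = sqrt((8.4723-8.3)/2) = sqrt(0.0862) = 0.2935

±(2.8959 + 0.2935i) i.e. 2.8959 + 0.2935i and -2.8959 - 0.2935i


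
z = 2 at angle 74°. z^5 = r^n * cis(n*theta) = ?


r^5 = 2^5 = 32
n*theta = 5*74° = 370° = 10° (mod 360)
a = 32*cos(10°) = 31.5138
b = 32*sin(10°) = 5.5567

32 cis(10°) = 31.5138 + 5.5567i


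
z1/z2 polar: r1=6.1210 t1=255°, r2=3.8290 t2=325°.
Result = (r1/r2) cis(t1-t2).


r = 6.1210 / 3.8290 = 1.5986
theta = 255° - 325° = -70° = 290° (mod 360)

1.5986 cis(290°)


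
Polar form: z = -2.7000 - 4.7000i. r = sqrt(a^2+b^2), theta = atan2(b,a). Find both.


r = sqrt(7.29+22.09) = sqrt(29.38) = 5.4203
theta = atan2(-4.7, -2.7) = -119.8760 degrees

r = 5.4203, theta = -119.8760 degrees


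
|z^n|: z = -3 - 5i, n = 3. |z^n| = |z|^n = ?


|z| = sqrt(9+25) = sqrt(34) = 5.8310
|z^3| = |z|^3 = (sqrt(34))^3 = 34*sqrt(34)

|z^3| = 34*sqrt(34) ≈ 198.2524


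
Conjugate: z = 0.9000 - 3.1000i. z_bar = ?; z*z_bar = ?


z_bar = 0.9000 + 3.1000i
z*z_bar = 0.9^2 + (-3.1)^2 = 0.81 + 9.61 = 10.42

z_bar = 0.9000 + 3.1000i, z*z_bar = 10.42


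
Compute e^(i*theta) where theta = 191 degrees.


cos(191°) = -0.9816
sin(191°) = -0.1908

e^(i*191°) = -0.9816 - 0.1908i


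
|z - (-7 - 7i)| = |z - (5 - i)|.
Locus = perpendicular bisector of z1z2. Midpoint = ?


Equal distances means the locus is the perpendicular bisector of z1 and z2.
Midpoint = ((-7+5)/2, (-7+(-1))/2) = (-1.0000, -4.0000)

Perpendicular bisector through (-1.0000, -4.0000)


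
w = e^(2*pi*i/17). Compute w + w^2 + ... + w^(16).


With w = e^(2*pi*i/17), all 17 of the 17th roots of unity w^0 = 1, w, ..., w^(16) sum to 0: 1 + w + ... + w^(16) = (1 - w^17)/(1 - w) = 0 since w^17 = 1, w ≠ 1.
Removing the root 1: w + w^2 + ... + w^(16) = 0 - 1 = -1

Sum = -1


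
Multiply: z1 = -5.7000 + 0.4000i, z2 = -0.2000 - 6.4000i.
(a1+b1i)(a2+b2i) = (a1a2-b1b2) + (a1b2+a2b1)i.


Real = -5.7*(-0.2) - 0.4*(-6.4) = 1.14 - (-2.56) = 3.7
Imag = -5.7*(-6.4) - (0.2)*0.4 = 36.48 - (0.08) = 36.4

3.7000 + 36.4000i


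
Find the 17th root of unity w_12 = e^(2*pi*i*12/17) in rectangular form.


Angle = 360*12/17 = 254.1176°
a = cos(254.1176°) = -0.2737
b = sin(254.1176°) = -0.9618

-0.2737 - 0.9618i


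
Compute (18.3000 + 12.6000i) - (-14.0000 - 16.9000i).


Real: 18.3 + 14 = 32.3
Imag: 12.6 + 16.9 = 29.5

32.3000 + 29.5000i


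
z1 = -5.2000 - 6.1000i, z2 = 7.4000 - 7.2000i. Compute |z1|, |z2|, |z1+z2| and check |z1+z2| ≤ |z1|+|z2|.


|z1| = sqrt((-5.2)^2 + (-6.1)^2) = sqrt(64.25) = 8.0156
|z2| = sqrt(7.4^2 + (-7.2)^2) = sqrt(106.6) = 10.3247
z1+z2 = 2.2000 - 13.3000i
|z1+z2| = sqrt(181.73) = 13.4807
|z1|+|z2| = 8.0156 + 10.3247 = 18.3403

|z1+z2| = 13.4807 ≤ |z1|+|z2| = 18.3403 (verified)


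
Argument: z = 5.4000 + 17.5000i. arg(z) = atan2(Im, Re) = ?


Re = 5.4, Im = 17.5
arg = atan2(17.5, 5.4) = 72.8513 degrees

arg(z) = 72.8513 degrees


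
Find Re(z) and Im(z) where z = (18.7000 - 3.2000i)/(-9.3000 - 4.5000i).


Multiply by conjugate: (18.7000 - 3.2000i)(-9.3000 + 4.5000i) / ((-9.3)^2 + (-4.5)^2)
Numerator real = 18.7*(-9.3) - (3.2)*(-4.5) = -159.51
Numerator imag = -3.2*(-9.3) - 18.7*(-4.5) = 113.91
Denominator = 106.74
Re(z) = -159.51/106.74 = -1.4944
Im(z) = 113.91/106.74 = 1.0672

Re(z) = -1.4944, Im(z) = 1.0672


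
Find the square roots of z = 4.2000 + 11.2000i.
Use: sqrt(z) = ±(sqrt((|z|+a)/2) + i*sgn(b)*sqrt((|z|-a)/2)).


|z| = sqrt(17.64+125.44) = 11.9616
sqrt((|z|+a)/2) = sqrt((11.9616+4.2)/2) = sqrt(8.0808) = 2.8427
sqrt((|z|-a)/2) = sqrt((11.9616-4.2)/2) = sqrt(3.8808) = 1.9700

±(2.8427 + 1.9700i) i.e. 2.8427 + 1.9700i and -2.8427 - 1.9700i


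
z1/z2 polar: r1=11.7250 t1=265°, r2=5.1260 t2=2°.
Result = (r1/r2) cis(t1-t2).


r = 11.7250 / 5.1260 = 2.2874
theta = 265° - 2° = 263° = 263° (mod 360)

2.2874 cis(263°)


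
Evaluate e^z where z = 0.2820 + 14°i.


e^0.2820 = 1.3258
cos(14°) = 0.9703
sin(14°) = 0.2419
Real = 1.3258*0.9703 = 1.2864
Imag = 1.3258*0.2419 = 0.3207

1.2864 + 0.3207i


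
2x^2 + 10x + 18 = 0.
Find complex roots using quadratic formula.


disc = 10^2 - 4*2*18 = 100 - 144 = -44
sqrt(|disc|) = sqrt(44) = 6.6332
Real part = -10/(2*2) = -2.5000
Imag part = 6.6332/(2*2) = 1.6583

-2.5000 ± 1.6583i


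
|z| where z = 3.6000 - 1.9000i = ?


|z| = sqrt(3.6^2 + (-1.9)^2) = sqrt(12.96 + 3.61) = sqrt(16.57) = 4.0706

|z| = 4.0706


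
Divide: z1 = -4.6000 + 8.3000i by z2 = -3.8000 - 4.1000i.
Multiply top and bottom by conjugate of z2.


Conjugate of z2 = -3.8000 + 4.1000i
Numerator: (-4.6000 + 8.3000i)(-3.8000 + 4.1000i) = -16.5500 - 50.4000i
Denominator: (-3.8)^2 + (-4.1)^2 = 31.25
Result = (-16.5500 - 50.4000i)/31.25

-0.5296 - 1.6128i


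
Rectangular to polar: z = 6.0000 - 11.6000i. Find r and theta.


r = sqrt(36+134.56) = sqrt(170.56) = 13.0599
theta = atan2(-11.6, 6) = -62.6501 degrees

r = 13.0599, theta = -62.6501 degrees


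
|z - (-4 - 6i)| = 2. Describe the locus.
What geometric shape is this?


|z - z0| = r is a circle with center z0 and radius r.
Center = (-4, -6), radius = 2

Circle with center (-4, -6) and radius 2


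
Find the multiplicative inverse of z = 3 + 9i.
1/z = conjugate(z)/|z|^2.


|z|^2 = 9+81 = 90
1/z = (3 - 9i)/90

1/z = 0.0333 - 0.1000i


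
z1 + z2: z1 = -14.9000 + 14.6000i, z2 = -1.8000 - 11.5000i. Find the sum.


Real: -14.9 - 1.8 = -16.7
Imag: 14.6 - 11.5 = 3.1

-16.7000 + 3.1000i


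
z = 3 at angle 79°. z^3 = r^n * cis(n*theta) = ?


r^3 = 3^3 = 27
n*theta = 3*79° = 237° = 237° (mod 360)
a = 27*cos(237°) = -14.7053
b = 27*sin(237°) = -22.6441

27 cis(237°) = -14.7053 - 22.6441i


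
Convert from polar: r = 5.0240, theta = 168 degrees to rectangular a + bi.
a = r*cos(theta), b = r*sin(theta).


a = 5.0240*cos(168°) = 5.0240*(-0.97815) = -4.9142
b = 5.0240*sin(168°) = 5.0240*0.2079 = 1.0445

-4.9142 + 1.0445i


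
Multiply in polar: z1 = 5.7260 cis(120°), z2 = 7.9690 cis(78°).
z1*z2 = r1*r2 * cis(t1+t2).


r = 5.7260 * 7.9690 = 45.6305
theta = 120° + 78° = 198° = 198° (mod 360)

45.6305 cis(198°)


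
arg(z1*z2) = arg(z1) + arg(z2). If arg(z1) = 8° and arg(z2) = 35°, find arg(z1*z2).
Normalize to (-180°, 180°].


arg(z1*z2) = 8° + 35° = 43°
Normalized to (-180°, 180°]: 43°

43°


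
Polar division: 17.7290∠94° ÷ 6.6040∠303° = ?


r = 17.7290 / 6.6040 = 2.6846
theta = 94° - 303° = -209° = 151° (mod 360)

2.6846 cis(151°)


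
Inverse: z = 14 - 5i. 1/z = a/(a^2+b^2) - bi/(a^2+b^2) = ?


|z|^2 = 196+25 = 221
1/z = (14 + 5i)/221

1/z = 0.0633 + 0.0226i


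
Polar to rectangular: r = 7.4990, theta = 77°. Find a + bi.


a = 7.4990*cos(77°) = 7.4990*0.22495 = 1.6869
b = 7.4990*sin(77°) = 7.4990*0.97437 = 7.3068

1.6869 + 7.3068i


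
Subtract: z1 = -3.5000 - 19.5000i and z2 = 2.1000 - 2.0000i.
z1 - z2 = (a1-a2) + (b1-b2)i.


Real: -3.5 - 2.1 = -5.6
Imag: -19.5 + 2 = -17.5

-5.6000 - 17.5000i


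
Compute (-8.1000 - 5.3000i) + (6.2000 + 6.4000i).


Real: -8.1 + 6.2 = -1.9
Imag: -5.3 + 6.4 = 1.1

-1.9000 + 1.1000i


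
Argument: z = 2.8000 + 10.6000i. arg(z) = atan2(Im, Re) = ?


Re = 2.8, Im = 10.6
arg = atan2(10.6, 2.8) = 75.2032 degrees

arg(z) = 75.2032 degrees


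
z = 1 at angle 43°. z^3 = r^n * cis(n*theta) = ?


r^3 = 1^3 = 1
n*theta = 3*43° = 129° = 129° (mod 360)
a = 1*cos(129°) = -0.6293
b = 1*sin(129°) = 0.7771

1 cis(129°) = -0.6293 + 0.7771i


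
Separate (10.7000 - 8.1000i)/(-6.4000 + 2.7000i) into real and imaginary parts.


Multiply by conjugate: (10.7000 - 8.1000i)(-6.4000 - 2.7000i) / ((-6.4)^2 + 2.7^2)
Numerator real = 10.7*(-6.4) - (8.1)*2.7 = -90.35
Numerator imag = -8.1*(-6.4) - 10.7*2.7 = 22.95
Denominator = 48.25
Re(z) = -90.35/48.25 = -1.8725
Im(z) = 22.95/48.25 = 0.4756

Re(z) = -1.8725, Im(z) = 0.4756


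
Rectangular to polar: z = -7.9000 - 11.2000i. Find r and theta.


r = sqrt(62.41+125.44) = sqrt(187.85) = 13.7058
theta = atan2(-11.2, -7.9) = -125.1975 degrees

r = 13.7058, theta = -125.1975 degrees


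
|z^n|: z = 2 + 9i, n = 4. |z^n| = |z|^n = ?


|z| = sqrt(4+81) = sqrt(85) = 9.2195
|z^4| = |z|^4 = (sqrt(85))^4 = 85^2 = 7225

|z^4| = 7225


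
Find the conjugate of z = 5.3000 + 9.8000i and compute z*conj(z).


z_bar = 5.3000 - 9.8000i
z*z_bar = 5.3^2 + 9.8^2 = 28.09 + 96.04 = 124.13

z_bar = 5.3000 - 9.8000i, z*z_bar = 124.13


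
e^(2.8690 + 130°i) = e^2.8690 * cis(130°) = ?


e^2.8690 = 17.6194
cos(130°) = -0.642788
sin(130°) = 0.76604
Real = 17.6194*(-0.642788) = -11.3255
Imag = 17.6194*0.76604 = 13.4972

-11.3255 + 13.4972i


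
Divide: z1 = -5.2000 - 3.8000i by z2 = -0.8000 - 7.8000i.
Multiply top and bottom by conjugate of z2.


Conjugate of z2 = -0.8000 + 7.8000i
Numerator: (-5.2000 - 3.8000i)(-0.8000 + 7.8000i) = 33.8000 - 37.5200i
Denominator: (-0.8)^2 + (-7.8)^2 = 61.48
Result = (33.8000 - 37.5200i)/61.48

0.5498 - 0.6103i


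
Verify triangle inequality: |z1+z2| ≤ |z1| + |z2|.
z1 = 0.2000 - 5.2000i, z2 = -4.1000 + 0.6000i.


|z1| = sqrt(0.2^2 + (-5.2)^2) = sqrt(27.08) = 5.2038
|z2| = sqrt((-4.1)^2 + 0.6^2) = sqrt(17.17) = 4.1437
z1+z2 = -3.9000 - 4.6000i
|z1+z2| = sqrt(36.37) = 6.0308
|z1|+|z2| = 5.2038 + 4.1437 = 9.3475

|z1+z2| = 6.0308 ≤ |z1|+|z2| = 9.3475 (verified)


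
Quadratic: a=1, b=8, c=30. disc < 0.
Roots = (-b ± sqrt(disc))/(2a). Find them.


disc = 8^2 - 4*1*30 = 64 - 120 = -56
sqrt(|disc|) = sqrt(56) = 7.4833
Real part = -8/(2*1) = -4.0000
Imag part = 7.4833/(2*1) = 3.7417

-4.0000 ± 3.7417i


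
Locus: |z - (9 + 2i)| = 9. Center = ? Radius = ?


|z - z0| = r is a circle with center z0 and radius r.
Center = (9, 2), radius = 9

Circle with center (9, 2) and radius 9


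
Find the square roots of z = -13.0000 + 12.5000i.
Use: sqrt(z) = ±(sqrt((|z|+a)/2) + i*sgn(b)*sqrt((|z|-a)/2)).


|z| = sqrt(169+156.25) = 18.0347
sqrt((|z|+a)/2) = sqrt((18.0347+(-13))/2) = sqrt(2.5173) = 1.5866
sqrt((|z|-a)/2) = sqrt((18.0347-(-13))/2) = sqrt(15.5173) = 3.9392

±(1.5866 + 3.9392i) i.e. 1.5866 + 3.9392i and -1.5866 - 3.9392i


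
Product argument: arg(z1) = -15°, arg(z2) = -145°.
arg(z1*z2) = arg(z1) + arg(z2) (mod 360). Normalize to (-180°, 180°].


arg(z1*z2) = -15° - 145° = -160°
Normalized to (-180°, 180°]: -160°

-160°


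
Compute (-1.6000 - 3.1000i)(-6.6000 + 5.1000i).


Real = -1.6*(-6.6) - (-3.1)*5.1 = 10.56 - (-15.81) = 26.37
Imag = -1.6*5.1 - (6.6)*(-3.1) = -8.16 + 20.46 = 12.3

26.3700 + 12.3000i


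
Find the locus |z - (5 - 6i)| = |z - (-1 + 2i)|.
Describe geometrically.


Equal distances means the locus is the perpendicular bisector of z1 and z2.
Midpoint = ((5+(-1))/2, (-6+2)/2) = (2.0000, -2.0000)

Perpendicular bisector through (2.0000, -2.0000)


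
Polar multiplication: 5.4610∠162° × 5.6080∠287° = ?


r = 5.4610 * 5.6080 = 30.6253
theta = 162° + 287° = 449° = 89° (mod 360)

30.6253 cis(89°)


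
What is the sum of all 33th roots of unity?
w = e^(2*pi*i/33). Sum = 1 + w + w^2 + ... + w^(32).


The sum of all 33th roots of unity is 0.
Geometric series: (1 - w^33)/(1 - w) = (1-1)/(1-w) = 0 since w^33 = 1, w ≠ 1.
Alternatively: coefficient of z^32 in z^33 - 1 is 0.

0


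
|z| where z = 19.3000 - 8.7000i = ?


|z| = sqrt(19.3^2 + (-8.7)^2) = sqrt(372.49 + 75.69) = sqrt(448.18) = 21.1703

|z| = 21.1703


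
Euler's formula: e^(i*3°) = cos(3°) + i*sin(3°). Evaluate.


cos(3°) = 0.9986
sin(3°) = 0.0523

e^(i*3°) = 0.9986 + 0.0523i


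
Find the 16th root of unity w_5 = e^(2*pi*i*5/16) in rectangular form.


Angle = 360*5/16 = 112.5°
a = cos(112.5°) = -0.3827
b = sin(112.5°) = 0.9239

-0.3827 + 0.9239i


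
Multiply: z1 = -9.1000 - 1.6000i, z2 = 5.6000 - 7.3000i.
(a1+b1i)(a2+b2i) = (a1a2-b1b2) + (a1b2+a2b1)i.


Real = -9.1*5.6 - (-1.6)*(-7.3) = -50.96 - 11.68 = -62.64
Imag = -9.1*(-7.3) + 5.6*(-1.6) = 66.43 - (8.96) = 57.47

-62.6400 + 57.4700i


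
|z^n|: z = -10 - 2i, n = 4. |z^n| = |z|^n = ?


|z| = sqrt(100+4) = sqrt(104) = 10.1980
|z^4| = |z|^4 = (sqrt(104))^4 = 104^2 = 10816

|z^4| = 10816


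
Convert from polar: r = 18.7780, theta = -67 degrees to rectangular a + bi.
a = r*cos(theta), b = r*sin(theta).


a = 18.7780*cos(-67°) = 18.7780*0.39073 = 7.3371
b = 18.7780*sin(-67°) = 18.7780*(-0.920505) = -17.2852

7.3371 - 17.2852i


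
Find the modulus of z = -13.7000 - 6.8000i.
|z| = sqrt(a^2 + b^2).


|z| = sqrt((-13.7)^2 + (-6.8)^2) = sqrt(187.69 + 46.24) = sqrt(233.93) = 15.2948

|z| = 15.2948


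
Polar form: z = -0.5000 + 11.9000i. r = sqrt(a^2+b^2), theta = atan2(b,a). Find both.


r = sqrt(0.25+141.61) = sqrt(141.86) = 11.9105
theta = atan2(11.9, -0.5) = 92.4060 degrees

r = 11.9105, theta = 92.4060 degrees


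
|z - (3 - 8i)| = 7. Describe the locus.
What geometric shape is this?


|z - z0| = r is a circle with center z0 and radius r.
Center = (3, -8), radius = 7

Circle with center (3, -8) and radius 7


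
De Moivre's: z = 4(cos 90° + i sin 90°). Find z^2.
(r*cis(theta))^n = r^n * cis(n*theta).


r^2 = 4^2 = 16
n*theta = 2*90° = 180° = 180° (mod 360)
a = 16*cos(180°) = -16.0000
b = 16*sin(180°) = 0

16 cis(180°) = -16.0000 + 0i


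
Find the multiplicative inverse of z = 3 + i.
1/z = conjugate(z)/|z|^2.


|z|^2 = 9+1 = 10
1/z = (3 - 1i)/10

1/z = 0.3000 - 0.1000i


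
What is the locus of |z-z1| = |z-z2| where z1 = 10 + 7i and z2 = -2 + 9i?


Equal distances means the locus is the perpendicular bisector of z1 and z2.
Midpoint = ((10+(-2))/2, (7+9)/2) = (4.0000, 8.0000)

Perpendicular bisector through (4.0000, 8.0000)


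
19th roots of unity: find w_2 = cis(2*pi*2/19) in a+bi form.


Angle = 360*2/19 = 37.8947°
a = cos(37.8947°) = 0.7891
b = sin(37.8947°) = 0.6142

0.7891 + 0.6142i


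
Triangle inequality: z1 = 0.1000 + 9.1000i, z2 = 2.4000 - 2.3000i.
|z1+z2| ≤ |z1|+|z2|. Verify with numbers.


|z1| = sqrt(0.1^2 + 9.1^2) = sqrt(82.82) = 9.1005
|z2| = sqrt(2.4^2 + (-2.3)^2) = sqrt(11.05) = 3.3242
z1+z2 = 2.5000 + 6.8000i
|z1+z2| = sqrt(52.49) = 7.2450
|z1|+|z2| = 9.1005 + 3.3242 = 12.4247

|z1+z2| = 7.2450 ≤ |z1|+|z2| = 12.4247 (verified)


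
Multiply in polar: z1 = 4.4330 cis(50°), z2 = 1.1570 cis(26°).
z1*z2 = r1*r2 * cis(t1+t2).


r = 4.4330 * 1.1570 = 5.1290
theta = 50° + 26° = 76° = 76° (mod 360)

5.1290 cis(76°)


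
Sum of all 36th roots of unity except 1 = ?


With w = e^(2*pi*i/36), all 36 of the 36th roots of unity w^0 = 1, w, ..., w^(35) sum to 0: 1 + w + ... + w^(35) = (1 - w^36)/(1 - w) = 0 since w^36 = 1, w ≠ 1.
Removing the root 1: w + w^2 + ... + w^(35) = 0 - 1 = -1

Sum = -1


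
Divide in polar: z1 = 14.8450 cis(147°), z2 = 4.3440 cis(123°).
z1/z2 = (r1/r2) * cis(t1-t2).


r = 14.8450 / 4.3440 = 3.4174
theta = 147° - 123° = 24° = 24° (mod 360)

3.4174 cis(24°)


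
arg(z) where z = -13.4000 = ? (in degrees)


Re = -13.4, Im = 0
arg = atan2(0, -13.4) = 180.0000 degrees

arg(z) = 180.0000 degrees


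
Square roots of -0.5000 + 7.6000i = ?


|z| = sqrt(0.25+57.76) = 7.6164
sqrt((|z|+a)/2) = sqrt((7.6164+(-0.5))/2) = sqrt(3.5582) = 1.8863
sqrt((|z|-a)/2) = sqrt((7.6164-(-0.5))/2) = sqrt(4.0582) = 2.0145

±(1.8863 + 2.0145i) i.e. 1.8863 + 2.0145i and -1.8863 - 2.0145i


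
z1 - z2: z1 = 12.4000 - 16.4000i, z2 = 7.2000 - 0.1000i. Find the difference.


Real: 12.4 - 7.2 = 5.2
Imag: -16.4 + 0.1 = -16.3

5.2000 - 16.3000i


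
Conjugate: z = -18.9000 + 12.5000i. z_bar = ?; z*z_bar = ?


z_bar = -18.9000 - 12.5000i
z*z_bar = (-18.9)^2 + 12.5^2 = 357.21 + 156.25 = 513.46

z_bar = -18.9000 - 12.5000i, z*z_bar = 513.46


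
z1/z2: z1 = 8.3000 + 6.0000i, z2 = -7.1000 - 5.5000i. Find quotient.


Conjugate of z2 = -7.1000 + 5.5000i
Numerator: (8.3000 + 6.0000i)(-7.1000 + 5.5000i) = -91.9300 + 3.0500i
Denominator: (-7.1)^2 + (-5.5)^2 = 80.66
Result = (-91.9300 + 3.0500i)/80.66

-1.1397 + 0.0378i


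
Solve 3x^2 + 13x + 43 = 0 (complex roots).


disc = 13^2 - 4*3*43 = 169 - 516 = -347
sqrt(|disc|) = sqrt(347) = 18.6279
Real part = -13/(2*3) = -2.1667
Imag part = 18.6279/(2*3) = 3.1047

-2.1667 ± 3.1047i


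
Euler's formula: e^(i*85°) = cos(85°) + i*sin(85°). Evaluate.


cos(85°) = 0.0872
sin(85°) = 0.9962

e^(i*85°) = 0.0872 + 0.9962i


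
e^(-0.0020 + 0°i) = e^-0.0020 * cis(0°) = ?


e^-0.0020 = 0.9980
cos(0°) = 1
sin(0°) = 0
Real = 0.9980*1 = 0.9980
Imag = 0.9980*0 = 0

0.9980 + 0i


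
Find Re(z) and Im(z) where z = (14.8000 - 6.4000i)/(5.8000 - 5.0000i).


Multiply by conjugate: (14.8000 - 6.4000i)(5.8000 + 5.0000i) / (5.8^2 + (-5)^2)
Numerator real = 14.8*5.8 - (6.4)*(-5) = 117.84
Numerator imag = -6.4*5.8 - 14.8*(-5) = 36.88
Denominator = 58.64
Re(z) = 117.84/58.64 = 2.0095
Im(z) = 36.88/58.64 = 0.6289

Re(z) = 2.0095, Im(z) = 0.6289


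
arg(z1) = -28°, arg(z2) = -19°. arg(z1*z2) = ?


arg(z1*z2) = -28° - 19° = -47°
Normalized to (-180°, 180°]: -47°

-47°


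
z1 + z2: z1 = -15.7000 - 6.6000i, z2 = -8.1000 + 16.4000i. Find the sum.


Real: -15.7 - 8.1 = -23.8
Imag: -6.6 + 16.4 = 9.8

-23.8000 + 9.8000i


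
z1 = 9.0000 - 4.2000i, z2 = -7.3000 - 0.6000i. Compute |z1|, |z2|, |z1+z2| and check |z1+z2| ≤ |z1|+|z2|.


|z1| = sqrt(9^2 + (-4.2)^2) = sqrt(98.64) = 9.9318
|z2| = sqrt((-7.3)^2 + (-0.6)^2) = sqrt(53.65) = 7.3246
z1+z2 = 1.7000 - 4.8000i
|z1+z2| = sqrt(25.93) = 5.0922
|z1|+|z2| = 9.9318 + 7.3246 = 17.2564

|z1+z2| = 5.0922 ≤ |z1|+|z2| = 17.2564 (verified)


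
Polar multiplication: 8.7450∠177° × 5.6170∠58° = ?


r = 8.7450 * 5.6170 = 49.1207
theta = 177° + 58° = 235° = 235° (mod 360)

49.1207 cis(235°)


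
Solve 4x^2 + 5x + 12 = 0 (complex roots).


disc = 5^2 - 4*4*12 = 25 - 192 = -167
sqrt(|disc|) = sqrt(167) = 12.9228
Real part = -5/(2*4) = -0.6250
Imag part = 12.9228/(2*4) = 1.6154

-0.6250 ± 1.6154i


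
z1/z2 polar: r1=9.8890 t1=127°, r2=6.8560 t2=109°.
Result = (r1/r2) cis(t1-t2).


r = 9.8890 / 6.8560 = 1.4424
theta = 127° - 109° = 18° = 18° (mod 360)

1.4424 cis(18°)


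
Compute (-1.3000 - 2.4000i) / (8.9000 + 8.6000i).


Conjugate of z2 = 8.9000 - 8.6000i
Numerator: (-1.3000 - 2.4000i)(8.9000 - 8.6000i) = -32.2100 - 10.1800i
Denominator: 8.9^2 + 8.6^2 = 153.17
Result = (-32.2100 - 10.1800i)/153.17

-0.2103 - 0.0665i


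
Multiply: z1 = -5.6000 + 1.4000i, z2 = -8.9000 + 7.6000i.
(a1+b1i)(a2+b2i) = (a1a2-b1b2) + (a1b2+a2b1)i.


Real = -5.6*(-8.9) - 1.4*7.6 = 49.84 - 10.64 = 39.2
Imag = -5.6*7.6 - (8.9)*1.4 = -42.56 - (12.46) = -55.02

39.2000 - 55.0200i


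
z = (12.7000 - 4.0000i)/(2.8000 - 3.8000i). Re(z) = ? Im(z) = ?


Multiply by conjugate: (12.7000 - 4.0000i)(2.8000 + 3.8000i) / (2.8^2 + (-3.8)^2)
Numerator real = 12.7*2.8 - (4)*(-3.8) = 50.76
Numerator imag = -4*2.8 - 12.7*(-3.8) = 37.06
Denominator = 22.28
Re(z) = 50.76/22.28 = 2.2783
Im(z) = 37.06/22.28 = 1.6634

Re(z) = 2.2783, Im(z) = 1.6634


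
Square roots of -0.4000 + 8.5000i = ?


|z| = sqrt(0.16+72.25) = 8.5094
sqrt((|z|+a)/2) = sqrt((8.5094+(-0.4))/2) = sqrt(4.0547) = 2.0136
sqrt((|z|-a)/2) = sqrt((8.5094-(-0.4))/2) = sqrt(4.4547) = 2.1106

±(2.0136 + 2.1106i) i.e. 2.0136 + 2.1106i and -2.0136 - 2.1106i


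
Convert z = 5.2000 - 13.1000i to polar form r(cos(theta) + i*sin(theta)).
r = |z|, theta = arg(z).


r = sqrt(27.04+171.61) = sqrt(198.65) = 14.0943
theta = atan2(-13.1, 5.2) = -68.3496 degrees

r = 14.0943, theta = -68.3496 degrees


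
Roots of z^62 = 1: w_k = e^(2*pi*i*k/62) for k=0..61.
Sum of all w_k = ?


The sum of all 62th roots of unity is 0.
Geometric series: (1 - w^62)/(1 - w) = (1-1)/(1-w) = 0 since w^62 = 1, w ≠ 1.
Alternatively: coefficient of z^61 in z^62 - 1 is 0.

0


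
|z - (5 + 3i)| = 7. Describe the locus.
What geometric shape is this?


|z - z0| = r is a circle with center z0 and radius r.
Center = (5, 3), radius = 7

Circle with center (5, 3) and radius 7


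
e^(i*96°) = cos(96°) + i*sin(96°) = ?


cos(96°) = -0.1045
sin(96°) = 0.9945

e^(i*96°) = -0.1045 + 0.9945i


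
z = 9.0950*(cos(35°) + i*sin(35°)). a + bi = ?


a = 9.0950*cos(35°) = 9.0950*0.81915 = 7.4502
b = 9.0950*sin(35°) = 9.0950*0.57358 = 5.2167

7.4502 + 5.2167i


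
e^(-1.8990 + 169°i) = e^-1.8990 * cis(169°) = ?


e^-1.8990 = 0.1497
cos(169°) = -0.98163
sin(169°) = 0.1908
Real = 0.1497*(-0.98163) = -0.1470
Imag = 0.1497*0.1908 = 0.0286

-0.1470 + 0.0286i


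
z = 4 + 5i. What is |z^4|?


|z| = sqrt(16+25) = sqrt(41) = 6.4031
|z^4| = |z|^4 = (sqrt(41))^4 = 41^2 = 1681

|z^4| = 1681


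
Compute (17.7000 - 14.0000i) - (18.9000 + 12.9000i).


Real: 17.7 - 18.9 = -1.2
Imag: -14 - 12.9 = -26.9

-1.2000 - 26.9000i


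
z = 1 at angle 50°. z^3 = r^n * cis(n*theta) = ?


r^3 = 1^3 = 1
n*theta = 3*50° = 150° = 150° (mod 360)
a = 1*cos(150°) = -0.8660
b = 1*sin(150°) = 0.5000

1 cis(150°) = -0.8660 + 0.5000i


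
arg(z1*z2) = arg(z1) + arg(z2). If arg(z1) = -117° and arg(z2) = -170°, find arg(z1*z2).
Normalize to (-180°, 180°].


arg(z1*z2) = -117° - 170° = -287°
Normalized to (-180°, 180°]: 73°

73°


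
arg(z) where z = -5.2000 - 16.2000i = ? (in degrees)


Re = -5.2, Im = -16.2
arg = atan2(-16.2, -5.2) = -107.7960 degrees

arg(z) = -107.7960 degrees


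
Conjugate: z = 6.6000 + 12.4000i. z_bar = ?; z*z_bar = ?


z_bar = 6.6000 - 12.4000i
z*z_bar = 6.6^2 + 12.4^2 = 43.56 + 153.76 = 197.32

z_bar = 6.6000 - 12.4000i, z*z_bar = 197.32


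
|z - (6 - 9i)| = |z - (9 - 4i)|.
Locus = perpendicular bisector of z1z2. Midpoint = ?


Equal distances means the locus is the perpendicular bisector of z1 and z2.
Midpoint = ((6+9)/2, (-9+(-4))/2) = (7.5000, -6.5000)

Perpendicular bisector through (7.5000, -6.5000)


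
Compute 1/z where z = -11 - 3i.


|z|^2 = 121+9 = 130
1/z = (-11 + 3i)/130

1/z = -0.0846 + 0.0231i


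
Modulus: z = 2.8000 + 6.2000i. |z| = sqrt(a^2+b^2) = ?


|z| = sqrt(2.8^2 + 6.2^2) = sqrt(7.84 + 38.44) = sqrt(46.28) = 6.8029

|z| = 6.8029


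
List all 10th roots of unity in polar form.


The 10th roots of unity are cis(360k/10°) for k=0..9
Angle step = 360/10 = 36°
Primitive root: cis(36°)
Primitive root = 0.8090 + 0.5878i

10 roots at angles: 0°, 36°, 72°, 108°, 144°, 180°, 216°, 252°, 288°, 324°


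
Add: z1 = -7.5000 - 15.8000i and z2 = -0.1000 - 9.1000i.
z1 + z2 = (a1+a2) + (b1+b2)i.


Real: -7.5 - 0.1 = -7.6
Imag: -15.8 - 9.1 = -24.9

-7.6000 - 24.9000i


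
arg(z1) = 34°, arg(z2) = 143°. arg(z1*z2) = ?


arg(z1*z2) = 34° + 143° = 177°
Normalized to (-180°, 180°]: 177°

177°


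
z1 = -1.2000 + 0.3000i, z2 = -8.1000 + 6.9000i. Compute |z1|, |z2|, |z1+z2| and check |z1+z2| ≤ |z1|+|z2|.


|z1| = sqrt((-1.2)^2 + 0.3^2) = sqrt(1.53) = 1.2369
|z2| = sqrt((-8.1)^2 + 6.9^2) = sqrt(113.22) = 10.6405
z1+z2 = -9.3000 + 7.2000i
|z1+z2| = sqrt(138.33) = 11.7614
|z1|+|z2| = 1.2369 + 10.6405 = 11.8774

|z1+z2| = 11.7614 ≤ |z1|+|z2| = 11.8774 (verified)


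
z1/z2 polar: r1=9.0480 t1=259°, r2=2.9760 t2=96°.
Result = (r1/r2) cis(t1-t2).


r = 9.0480 / 2.9760 = 3.0403
theta = 259° - 96° = 163° = 163° (mod 360)

3.0403 cis(163°)


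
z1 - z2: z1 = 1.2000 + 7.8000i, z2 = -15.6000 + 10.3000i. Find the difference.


Real: 1.2 + 15.6 = 16.8
Imag: 7.8 - 10.3 = -2.5

16.8000 - 2.5000i


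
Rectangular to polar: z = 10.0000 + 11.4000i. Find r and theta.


r = sqrt(100+129.96) = sqrt(229.96) = 15.1644
theta = atan2(11.4, 10) = 48.7430 degrees

r = 15.1644, theta = 48.7430 degrees


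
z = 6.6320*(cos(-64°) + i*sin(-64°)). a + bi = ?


a = 6.6320*cos(-64°) = 6.6320*0.43837 = 2.9073
b = 6.6320*sin(-64°) = 6.6320*(-0.8988) = -5.9608

2.9073 - 5.9608i


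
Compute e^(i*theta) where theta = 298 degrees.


cos(298°) = 0.4695
sin(298°) = -0.8829

e^(i*298°) = 0.4695 - 0.8829i


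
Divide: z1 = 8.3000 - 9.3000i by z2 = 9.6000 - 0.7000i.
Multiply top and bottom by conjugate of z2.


Conjugate of z2 = 9.6000 + 0.7000i
Numerator: (8.3000 - 9.3000i)(9.6000 + 0.7000i) = 86.1900 - 83.4700i
Denominator: 9.6^2 + (-0.7)^2 = 92.65
Result = (86.1900 - 83.4700i)/92.65

0.9303 - 0.9009i


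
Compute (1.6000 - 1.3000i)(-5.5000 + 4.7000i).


Real = 1.6*(-5.5) - (-1.3)*4.7 = -8.8 - (-6.11) = -2.69
Imag = 1.6*4.7 - (5.5)*(-1.3) = 7.52 + 7.15 = 14.67

-2.6900 + 14.6700i


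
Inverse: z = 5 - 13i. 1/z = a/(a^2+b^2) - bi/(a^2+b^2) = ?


|z|^2 = 25+169 = 194
1/z = (5 + 13i)/194

1/z = 0.0258 + 0.0670i


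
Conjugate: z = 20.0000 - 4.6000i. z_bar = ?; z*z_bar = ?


z_bar = 20.0000 + 4.6000i
z*z_bar = 20^2 + (-4.6)^2 = 400 + 21.16 = 421.16

z_bar = 20.0000 + 4.6000i, z*z_bar = 421.16


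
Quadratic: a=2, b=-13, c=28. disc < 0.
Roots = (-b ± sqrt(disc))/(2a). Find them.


disc = (-13)^2 - 4*2*28 = 169 - 224 = -55
sqrt(|disc|) = sqrt(55) = 7.4162
Real part = 13/(2*2) = 3.2500
Imag part = 7.4162/(2*2) = 1.8540

3.2500 ± 1.8540i


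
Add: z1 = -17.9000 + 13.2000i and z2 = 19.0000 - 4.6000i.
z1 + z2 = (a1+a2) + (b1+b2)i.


Real: -17.9 + 19 = 1.1
Imag: 13.2 - 4.6 = 8.6

1.1000 + 8.6000i


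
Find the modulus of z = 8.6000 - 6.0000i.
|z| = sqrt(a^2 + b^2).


|z| = sqrt(8.6^2 + (-6)^2) = sqrt(73.96 + 36) = sqrt(109.96) = 10.4862

|z| = 10.4862


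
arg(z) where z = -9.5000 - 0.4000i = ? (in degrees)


Re = -9.5, Im = -0.4
arg = atan2(-0.4, -9.5) = -177.5890 degrees

arg(z) = -177.5890 degrees


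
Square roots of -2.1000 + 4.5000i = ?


|z| = sqrt(4.41+20.25) = 4.9659
sqrt((|z|+a)/2) = sqrt((4.9659+(-2.1))/2) = sqrt(1.4329) = 1.1971
sqrt((|z|-a)/2) = sqrt((4.9659-(-2.1))/2) = sqrt(3.5329) = 1.8796

±(1.1971 + 1.8796i) i.e. 1.1971 + 1.8796i and -1.1971 - 1.8796i


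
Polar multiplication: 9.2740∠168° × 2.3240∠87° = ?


r = 9.2740 * 2.3240 = 21.5528
theta = 168° + 87° = 255° = 255° (mod 360)

21.5528 cis(255°)


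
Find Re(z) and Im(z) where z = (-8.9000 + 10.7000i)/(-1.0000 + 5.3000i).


Multiply by conjugate: (-8.9000 + 10.7000i)(-1.0000 - 5.3000i) / ((-1)^2 + 5.3^2)
Numerator real = -8.9*(-1) + 10.7*5.3 = 65.61
Numerator imag = 10.7*(-1) - (-8.9)*5.3 = 36.47
Denominator = 29.09
Re(z) = 65.61/29.09 = 2.2554
Im(z) = 36.47/29.09 = 1.2537

Re(z) = 2.2554, Im(z) = 1.2537


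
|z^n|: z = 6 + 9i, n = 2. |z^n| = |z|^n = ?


|z| = sqrt(36+81) = sqrt(117) = 10.8167
|z^2| = |z|^2 = (sqrt(117))^2 = 117

|z^2| = 117


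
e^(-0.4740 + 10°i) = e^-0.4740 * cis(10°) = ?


e^-0.4740 = 0.6225
cos(10°) = 0.9848
sin(10°) = 0.1736
Real = 0.6225*0.9848 = 0.6130
Imag = 0.6225*0.1736 = 0.1081

0.6130 + 0.1081i


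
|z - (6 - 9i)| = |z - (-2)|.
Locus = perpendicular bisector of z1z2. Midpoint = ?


Equal distances means the locus is the perpendicular bisector of z1 and z2.
Midpoint = ((6+(-2))/2, (-9+0)/2) = (2.0000, -4.5000)

Perpendicular bisector through (2.0000, -4.5000)


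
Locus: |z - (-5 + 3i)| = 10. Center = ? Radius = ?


|z - z0| = r is a circle with center z0 and radius r.
Center = (-5, 3), radius = 10

Circle with center (-5, 3) and radius 10


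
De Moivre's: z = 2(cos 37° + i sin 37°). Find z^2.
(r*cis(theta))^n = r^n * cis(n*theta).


r^2 = 2^2 = 4
n*theta = 2*37° = 74° = 74° (mod 360)
a = 4*cos(74°) = 1.1025
b = 4*sin(74°) = 3.8450

4 cis(74°) = 1.1025 + 3.8450i


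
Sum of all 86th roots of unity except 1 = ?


With w = e^(2*pi*i/86), all 86 of the 86th roots of unity w^0 = 1, w, ..., w^(85) sum to 0: 1 + w + ... + w^(85) = (1 - w^86)/(1 - w) = 0 since w^86 = 1, w ≠ 1.
Removing the root 1: w + w^2 + ... + w^(85) = 0 - 1 = -1

Sum = -1


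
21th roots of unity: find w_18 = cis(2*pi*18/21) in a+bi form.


Angle = 360*18/21 = 308.5714°
a = cos(308.5714°) = 0.6235
b = sin(308.5714°) = -0.7818

0.6235 - 0.7818i


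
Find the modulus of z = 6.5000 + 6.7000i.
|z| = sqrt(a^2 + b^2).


|z| = sqrt(6.5^2 + 6.7^2) = sqrt(42.25 + 44.89) = sqrt(87.14) = 9.3349

|z| = 9.3349


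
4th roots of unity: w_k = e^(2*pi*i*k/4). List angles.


The 4th roots of unity are cis(360k/4°) for k=0..3
Angle step = 360/4 = 90°
Primitive root: cis(90°)
Primitive root = 0 + 1.0000i

4 roots at angles: 0°, 90°, 180°, 270°


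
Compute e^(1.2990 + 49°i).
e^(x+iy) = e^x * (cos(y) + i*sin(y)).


e^1.2990 = 3.6656
cos(49°) = 0.65606
sin(49°) = 0.75471
Real = 3.6656*0.65606 = 2.4049
Imag = 3.6656*0.75471 = 2.7665

2.4049 + 2.7665i


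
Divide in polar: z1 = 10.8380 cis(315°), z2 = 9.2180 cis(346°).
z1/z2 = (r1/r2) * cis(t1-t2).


r = 10.8380 / 9.2180 = 1.1757
theta = 315° - 346° = -31° = 329° (mod 360)

1.1757 cis(329°)


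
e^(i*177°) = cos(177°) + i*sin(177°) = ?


cos(177°) = -0.9986
sin(177°) = 0.0523

e^(i*177°) = -0.9986 + 0.0523i


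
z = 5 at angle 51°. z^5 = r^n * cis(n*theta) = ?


r^5 = 5^5 = 3125
n*theta = 5*51° = 255° = 255° (mod 360)
a = 3125*cos(255°) = -808.8095
b = 3125*sin(255°) = -3018.5182

3125 cis(255°) = -808.8095 - 3018.5182i


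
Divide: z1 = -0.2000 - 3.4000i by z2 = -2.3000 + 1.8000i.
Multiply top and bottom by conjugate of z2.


Conjugate of z2 = -2.3000 - 1.8000i
Numerator: (-0.2000 - 3.4000i)(-2.3000 - 1.8000i) = -5.6600 + 8.1800i
Denominator: (-2.3)^2 + 1.8^2 = 8.53
Result = (-5.6600 + 8.1800i)/8.53

-0.6635 + 0.9590i


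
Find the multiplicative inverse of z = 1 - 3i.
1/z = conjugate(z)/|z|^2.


|z|^2 = 1+9 = 10
1/z = (1 + 3i)/10

1/z = 0.1000 + 0.3000i


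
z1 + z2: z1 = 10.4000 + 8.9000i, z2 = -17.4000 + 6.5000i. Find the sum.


Real: 10.4 - 17.4 = -7
Imag: 8.9 + 6.5 = 15.4

-7.0000 + 15.4000i


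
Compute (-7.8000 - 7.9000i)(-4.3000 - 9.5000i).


Real = -7.8*(-4.3) - (-7.9)*(-9.5) = 33.54 - 75.05 = -41.51
Imag = -7.8*(-9.5) - (4.3)*(-7.9) = 74.1 + 33.97 = 108.07

-41.5100 + 108.0700i


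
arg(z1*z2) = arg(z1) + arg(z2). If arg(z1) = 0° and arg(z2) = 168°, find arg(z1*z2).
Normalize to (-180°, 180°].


arg(z1*z2) = 0° + 168° = 168°
Normalized to (-180°, 180°]: 168°

168°


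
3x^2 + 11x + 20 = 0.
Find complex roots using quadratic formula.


disc = 11^2 - 4*3*20 = 121 - 240 = -119
sqrt(|disc|) = sqrt(119) = 10.9087
Real part = -11/(2*3) = -1.8333
Imag part = 10.9087/(2*3) = 1.8181

-1.8333 ± 1.8181i


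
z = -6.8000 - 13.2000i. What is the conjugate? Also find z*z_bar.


z_bar = -6.8000 + 13.2000i
z*z_bar = (-6.8)^2 + (-13.2)^2 = 46.24 + 174.24 = 220.48

z_bar = -6.8000 + 13.2000i, z*z_bar = 220.48


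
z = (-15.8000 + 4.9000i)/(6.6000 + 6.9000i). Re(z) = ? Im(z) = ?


Multiply by conjugate: (-15.8000 + 4.9000i)(6.6000 - 6.9000i) / (6.6^2 + 6.9^2)
Numerator real = -15.8*6.6 + 4.9*6.9 = -70.47
Numerator imag = 4.9*6.6 - (-15.8)*6.9 = 141.36
Denominator = 91.17
Re(z) = -70.47/91.17 = -0.7730
Im(z) = 141.36/91.17 = 1.5505

Re(z) = -0.7730, Im(z) = 1.5505


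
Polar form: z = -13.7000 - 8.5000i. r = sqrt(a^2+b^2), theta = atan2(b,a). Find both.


r = sqrt(187.69+72.25) = sqrt(259.94) = 16.1227
theta = atan2(-8.5, -13.7) = -148.1830 degrees

r = 16.1227, theta = -148.1830 degrees


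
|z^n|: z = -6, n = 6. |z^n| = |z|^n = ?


|z| = sqrt(36+0) = sqrt(36) = 6
|z^6| = |z|^6 = 6^6 = 46656

|z^6| = 46656


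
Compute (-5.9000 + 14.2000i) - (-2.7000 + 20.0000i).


Real: -5.9 + 2.7 = -3.2
Imag: 14.2 - 20 = -5.8

-3.2000 - 5.8000i


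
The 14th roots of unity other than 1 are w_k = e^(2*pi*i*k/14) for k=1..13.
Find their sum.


With w = e^(2*pi*i/14), all 14 of the 14th roots of unity w^0 = 1, w, ..., w^(13) sum to 0: 1 + w + ... + w^(13) = (1 - w^14)/(1 - w) = 0 since w^14 = 1, w ≠ 1.
Removing the root 1: w + w^2 + ... + w^(13) = 0 - 1 = -1

Sum = -1


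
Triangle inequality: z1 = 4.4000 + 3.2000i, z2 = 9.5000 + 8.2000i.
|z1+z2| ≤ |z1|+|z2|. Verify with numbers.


|z1| = sqrt(4.4^2 + 3.2^2) = sqrt(29.6) = 5.4406
|z2| = sqrt(9.5^2 + 8.2^2) = sqrt(157.49) = 12.5495
z1+z2 = 13.9000 + 11.4000i
|z1+z2| = sqrt(323.17) = 17.9769
|z1|+|z2| = 5.4406 + 12.5495 = 17.9901

|z1+z2| = 17.9769 ≤ |z1|+|z2| = 17.9901 (verified)


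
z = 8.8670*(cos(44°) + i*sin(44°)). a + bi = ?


a = 8.8670*cos(44°) = 8.8670*0.71934 = 6.3784
b = 8.8670*sin(44°) = 8.8670*0.694658 = 6.1595

6.3784 + 6.1595i


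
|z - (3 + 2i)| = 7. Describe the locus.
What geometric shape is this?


|z - z0| = r is a circle with center z0 and radius r.
Center = (3, 2), radius = 7

Circle with center (3, 2) and radius 7


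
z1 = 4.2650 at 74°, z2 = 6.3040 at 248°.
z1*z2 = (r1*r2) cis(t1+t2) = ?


r = 4.2650 * 6.3040 = 26.8866
theta = 74° + 248° = 322° = 322° (mod 360)

26.8866 cis(322°)


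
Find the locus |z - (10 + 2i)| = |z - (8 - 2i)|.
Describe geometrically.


Equal distances means the locus is the perpendicular bisector of z1 and z2.
Midpoint = ((10+8)/2, (2+(-2))/2) = (9.0000, 0)

Perpendicular bisector through (9.0000, 0)


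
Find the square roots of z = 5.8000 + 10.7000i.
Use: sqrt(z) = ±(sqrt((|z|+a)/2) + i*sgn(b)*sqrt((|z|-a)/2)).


|z| = sqrt(33.64+114.49) = 12.1709
sqrt((|z|+a)/2) = sqrt((12.1709+5.8)/2) = sqrt(8.9854) = 2.9976
sqrt((|z|-a)/2) = sqrt((12.1709-5.8)/2) = sqrt(3.1854) = 1.7848

±(2.9976 + 1.7848i) i.e. 2.9976 + 1.7848i and -2.9976 - 1.7848i


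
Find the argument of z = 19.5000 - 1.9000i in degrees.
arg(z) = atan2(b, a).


Re = 19.5, Im = -1.9
arg = atan2(-1.9, 19.5) = -5.5651 degrees

arg(z) = -5.5651 degrees


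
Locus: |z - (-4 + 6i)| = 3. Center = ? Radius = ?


|z - z0| = r is a circle with center z0 and radius r.
Center = (-4, 6), radius = 3

Circle with center (-4, 6) and radius 3


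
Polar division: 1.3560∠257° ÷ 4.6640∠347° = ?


r = 1.3560 / 4.6640 = 0.2907
theta = 257° - 347° = -90° = 270° (mod 360)

0.2907 cis(270°)


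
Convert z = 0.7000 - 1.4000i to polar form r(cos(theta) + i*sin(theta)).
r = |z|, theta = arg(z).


r = sqrt(0.49+1.96) = sqrt(2.45) = 1.5652
theta = atan2(-1.4, 0.7) = -63.4349 degrees

r = 1.5652, theta = -63.4349 degrees


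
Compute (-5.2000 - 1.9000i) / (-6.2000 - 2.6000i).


Conjugate of z2 = -6.2000 + 2.6000i
Numerator: (-5.2000 - 1.9000i)(-6.2000 + 2.6000i) = 37.1800 - 1.7400i
Denominator: (-6.2)^2 + (-2.6)^2 = 45.2
Result = (37.1800 - 1.7400i)/45.2

0.8226 - 0.0385i


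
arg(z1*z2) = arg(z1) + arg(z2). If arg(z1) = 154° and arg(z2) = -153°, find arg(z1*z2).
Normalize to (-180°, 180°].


arg(z1*z2) = 154° - 153° = 1°
Normalized to (-180°, 180°]: 1°

1°


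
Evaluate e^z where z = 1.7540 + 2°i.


e^1.7540 = 5.77767
cos(2°) = 0.99939
sin(2°) = 0.0349
Real = 5.77767*0.99939 = 5.7741
Imag = 5.77767*0.0349 = 0.2016

5.7741 + 0.2016i


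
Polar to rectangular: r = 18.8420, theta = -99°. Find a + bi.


a = 18.8420*cos(-99°) = 18.8420*(-0.15643) = -2.9475
b = 18.8420*sin(-99°) = 18.8420*(-0.987688) = -18.6100

-2.9475 - 18.6100i


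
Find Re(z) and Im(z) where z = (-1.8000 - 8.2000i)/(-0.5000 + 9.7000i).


Multiply by conjugate: (-1.8000 - 8.2000i)(-0.5000 - 9.7000i) / ((-0.5)^2 + 9.7^2)
Numerator real = -1.8*(-0.5) - (8.2)*9.7 = -78.64
Numerator imag = -8.2*(-0.5) - (-1.8)*9.7 = 21.56
Denominator = 94.34
Re(z) = -78.64/94.34 = -0.8336
Im(z) = 21.56/94.34 = 0.2285

Re(z) = -0.8336, Im(z) = 0.2285


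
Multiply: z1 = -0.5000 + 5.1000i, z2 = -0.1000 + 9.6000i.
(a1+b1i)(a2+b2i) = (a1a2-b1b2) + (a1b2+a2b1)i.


Real = -0.5*(-0.1) - 5.1*9.6 = 0.05 - 48.96 = -48.91
Imag = -0.5*9.6 - (0.1)*5.1 = -4.8 - (0.51) = -5.31

-48.9100 - 5.3100i


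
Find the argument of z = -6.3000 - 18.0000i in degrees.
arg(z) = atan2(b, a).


Re = -6.3, Im = -18
arg = atan2(-18, -6.3) = -109.2900 degrees

arg(z) = -109.2900 degrees


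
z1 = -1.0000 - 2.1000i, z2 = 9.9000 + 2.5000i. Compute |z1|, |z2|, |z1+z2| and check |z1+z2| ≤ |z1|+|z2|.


|z1| = sqrt((-1)^2 + (-2.1)^2) = sqrt(5.41) = 2.3259
|z2| = sqrt(9.9^2 + 2.5^2) = sqrt(104.26) = 10.2108
z1+z2 = 8.9000 + 0.4000i
|z1+z2| = sqrt(79.37) = 8.9090
|z1|+|z2| = 2.3259 + 10.2108 = 12.5367

|z1+z2| = 8.9090 ≤ |z1|+|z2| = 12.5367 (verified)


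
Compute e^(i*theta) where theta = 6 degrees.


cos(6°) = 0.9945
sin(6°) = 0.1045

e^(i*6°) = 0.9945 + 0.1045i


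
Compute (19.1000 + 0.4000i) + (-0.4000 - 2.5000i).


Real: 19.1 - 0.4 = 18.7
Imag: 0.4 - 2.5 = -2.1

18.7000 - 2.1000i


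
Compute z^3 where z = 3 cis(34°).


r^3 = 3^3 = 27
n*theta = 3*34° = 102° = 102° (mod 360)
a = 27*cos(102°) = -5.6136
b = 27*sin(102°) = 26.4100

27 cis(102°) = -5.6136 + 26.4100i


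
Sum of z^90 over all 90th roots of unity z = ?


The roots are w_k = w^k with w = e^(2*pi*i/90), and (w^k)^90 = (w^90)^k.
So S = 1 + u + u^2 + ... + u^(89) with u = w^90.
90 = 1*90 + 0, so 90 is a multiple of 90 and u = (w^90)^1 = 1.
Every one of the 90 terms equals 1: S = 90

S = 90
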